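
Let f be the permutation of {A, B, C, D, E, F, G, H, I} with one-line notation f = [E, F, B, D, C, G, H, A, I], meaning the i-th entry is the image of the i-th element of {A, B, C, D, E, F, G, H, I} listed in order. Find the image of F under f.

G

F is element number 6 of the domain, and entry number 6 of the one-line form is G, so f(F) = G.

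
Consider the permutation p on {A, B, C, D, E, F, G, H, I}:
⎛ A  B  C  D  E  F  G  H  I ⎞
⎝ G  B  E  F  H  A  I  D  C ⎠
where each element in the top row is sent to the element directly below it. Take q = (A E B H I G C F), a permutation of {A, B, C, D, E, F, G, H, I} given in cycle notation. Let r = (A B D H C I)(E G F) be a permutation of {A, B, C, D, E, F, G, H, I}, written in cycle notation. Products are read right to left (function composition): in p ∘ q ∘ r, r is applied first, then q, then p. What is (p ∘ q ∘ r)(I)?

Apply the permutations in order: r(I) = A, then q(A) = E, then p(E) = H. So (p ∘ q ∘ r)(I) = H.

H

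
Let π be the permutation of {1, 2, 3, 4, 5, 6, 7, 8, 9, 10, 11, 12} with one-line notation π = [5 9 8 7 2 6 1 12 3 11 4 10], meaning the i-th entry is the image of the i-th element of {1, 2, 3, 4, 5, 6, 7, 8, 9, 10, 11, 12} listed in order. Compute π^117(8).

5

Tracing 8 → 12 → … returns to 8 after 11 steps, so 8 lies in an 11-cycle (1, 5, 2, 9, 3, 8, 12, 10, 11, 4, 7).
On an 11-cycle, π^11 is the identity, so π^117 = π^7 there (117 ≡ 7 mod 11).
Advancing 7 steps from 8: 8 → 12 → 10 → 11 → 4 → 7 → 1 → 5.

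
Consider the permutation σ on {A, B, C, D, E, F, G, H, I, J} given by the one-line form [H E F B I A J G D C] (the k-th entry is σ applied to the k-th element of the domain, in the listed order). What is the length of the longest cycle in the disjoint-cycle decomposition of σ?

6

Decomposing into disjoint cycles gives (A H G J C F)(B E I D); the longest has length 6.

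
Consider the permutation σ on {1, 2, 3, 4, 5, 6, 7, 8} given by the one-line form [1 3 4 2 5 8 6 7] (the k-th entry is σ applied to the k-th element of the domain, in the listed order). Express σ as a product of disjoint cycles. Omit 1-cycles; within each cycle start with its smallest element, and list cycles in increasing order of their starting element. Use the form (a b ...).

Iterating σ from 2 gives 2 → 3 → 4 → 2; that is the 3-cycle (2 3 4).
Continuing from each remaining unvisited element yields (2 3 4)(6 8 7).

(2 3 4)(6 8 7)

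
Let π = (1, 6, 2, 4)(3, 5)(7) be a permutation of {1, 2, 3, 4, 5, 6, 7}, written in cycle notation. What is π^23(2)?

6

2 lies in the 4-cycle (1, 6, 2, 4).
On a 4-cycle, π^4 is the identity, so π^23 = π^3 there (23 ≡ 3 mod 4).
Advancing 3 steps from 2: 2 → 4 → 1 → 6.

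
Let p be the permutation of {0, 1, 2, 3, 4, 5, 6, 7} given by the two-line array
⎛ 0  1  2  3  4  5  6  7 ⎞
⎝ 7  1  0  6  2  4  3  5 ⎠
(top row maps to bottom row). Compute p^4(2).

4

Tracing 2 → 0 → … returns to 2 after 5 steps, so 2 lies in a 5-cycle (0 7 5 4 2).
Stepping 4 places around the cycle: 2 → 0 → 7 → 5 → 4.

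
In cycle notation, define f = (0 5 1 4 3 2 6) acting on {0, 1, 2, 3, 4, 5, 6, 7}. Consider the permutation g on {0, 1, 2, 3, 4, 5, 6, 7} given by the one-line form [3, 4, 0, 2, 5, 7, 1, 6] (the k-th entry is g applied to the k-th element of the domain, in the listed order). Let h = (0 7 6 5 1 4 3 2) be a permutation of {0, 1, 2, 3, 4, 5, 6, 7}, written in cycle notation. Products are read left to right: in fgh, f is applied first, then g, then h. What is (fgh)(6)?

2

Apply the permutations in order: f(6) = 0, then g(0) = 3, then h(3) = 2. So (fgh)(6) = 2.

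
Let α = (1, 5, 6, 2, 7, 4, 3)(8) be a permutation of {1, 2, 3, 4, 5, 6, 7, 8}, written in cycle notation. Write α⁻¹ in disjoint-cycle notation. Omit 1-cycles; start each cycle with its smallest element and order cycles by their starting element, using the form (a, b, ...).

If α sends a → b within a cycle, α⁻¹ sends b → a; equivalently, reverse each cycle.
After reversing and putting each cycle's least element first, α⁻¹ = (1, 3, 4, 7, 2, 6, 5).

(1, 3, 4, 7, 2, 6, 5)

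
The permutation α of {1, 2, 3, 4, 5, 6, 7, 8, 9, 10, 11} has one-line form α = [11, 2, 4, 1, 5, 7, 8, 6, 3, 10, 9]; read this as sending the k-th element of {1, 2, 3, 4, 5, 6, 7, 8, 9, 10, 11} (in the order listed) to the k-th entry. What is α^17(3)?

Tracing 3 → 4 → … returns to 3 after 5 steps, so 3 lies in a 5-cycle (1, 11, 9, 3, 4).
On a 5-cycle, α^5 is the identity, so α^17 = α^2 there (17 ≡ 2 mod 5).
Advancing 2 steps from 3: 3 → 4 → 1.

1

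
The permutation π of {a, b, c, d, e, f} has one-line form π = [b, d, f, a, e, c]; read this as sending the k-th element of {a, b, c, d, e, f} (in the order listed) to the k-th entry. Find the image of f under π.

c

f is element number 6 of the domain, and entry number 6 of the one-line form is c, so π(f) = c.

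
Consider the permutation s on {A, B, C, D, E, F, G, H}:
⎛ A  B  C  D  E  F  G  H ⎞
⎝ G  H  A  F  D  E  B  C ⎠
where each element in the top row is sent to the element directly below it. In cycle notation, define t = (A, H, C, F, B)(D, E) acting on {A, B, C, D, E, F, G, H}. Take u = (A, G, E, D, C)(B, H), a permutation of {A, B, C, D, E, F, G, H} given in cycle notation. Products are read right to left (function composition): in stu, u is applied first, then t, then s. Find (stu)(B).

A

(stu)(B) = s(t(u(B))). u(B) = H, then t(H) = C, then s(C) = A, so the result is A.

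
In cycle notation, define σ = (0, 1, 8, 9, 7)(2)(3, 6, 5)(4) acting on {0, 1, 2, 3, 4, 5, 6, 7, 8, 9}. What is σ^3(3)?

3 lies in the 3-cycle (3, 6, 5).
Since the cycle has length 3, σ^3 acts on it the same as σ^0 (3 mod 3 = 0).
So σ^3(3) = 3.

3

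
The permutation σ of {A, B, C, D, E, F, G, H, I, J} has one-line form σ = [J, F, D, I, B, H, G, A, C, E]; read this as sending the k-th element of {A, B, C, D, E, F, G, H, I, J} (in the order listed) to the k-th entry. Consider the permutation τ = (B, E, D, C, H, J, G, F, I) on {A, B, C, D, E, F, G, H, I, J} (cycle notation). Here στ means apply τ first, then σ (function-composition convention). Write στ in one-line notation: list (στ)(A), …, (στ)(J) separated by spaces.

(στ)(x) = σ(τ(x)). Computing each image: σ(τ(A)) = σ(A) = J, σ(τ(B)) = σ(E) = B, σ(τ(C)) = σ(H) = A, σ(τ(D)) = σ(C) = D, σ(τ(E)) = σ(D) = I, σ(τ(F)) = σ(I) = C, σ(τ(G)) = σ(F) = H, σ(τ(H)) = σ(J) = E, σ(τ(I)) = σ(B) = F, σ(τ(J)) = σ(G) = G.
Hence στ = [J B A D I C H E F G].

J B A D I C H E F G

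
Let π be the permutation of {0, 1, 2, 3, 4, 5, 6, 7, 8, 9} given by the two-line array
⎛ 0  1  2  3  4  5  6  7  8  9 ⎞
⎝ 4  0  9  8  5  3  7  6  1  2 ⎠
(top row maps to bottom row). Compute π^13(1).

0

Tracing 1 → 0 → … returns to 1 after 6 steps, so 1 lies in a 6-cycle (0, 4, 5, 3, 8, 1).
Powers repeat with period 6 on this cycle, and 13 mod 6 = 1, so π^13(1) = π^1(1).
Stepping 1 place around the cycle: 1 → 0.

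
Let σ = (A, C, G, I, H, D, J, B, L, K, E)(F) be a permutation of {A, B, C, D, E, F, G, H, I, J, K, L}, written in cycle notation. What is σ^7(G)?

G lies in the 11-cycle (A, C, G, I, H, D, J, B, L, K, E).
Stepping 7 places around the cycle: G → I → H → D → J → B → L → K.

K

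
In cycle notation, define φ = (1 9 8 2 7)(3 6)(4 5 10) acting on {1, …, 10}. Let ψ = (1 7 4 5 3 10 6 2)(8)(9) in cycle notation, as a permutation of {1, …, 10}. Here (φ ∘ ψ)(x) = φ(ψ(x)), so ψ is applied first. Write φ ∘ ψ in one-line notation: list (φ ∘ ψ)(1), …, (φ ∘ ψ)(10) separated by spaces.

(φ ∘ ψ)(x) = φ(ψ(x)). Computing each image: φ(ψ(1)) = φ(7) = 1, φ(ψ(2)) = φ(1) = 9, φ(ψ(3)) = φ(10) = 4, φ(ψ(4)) = φ(5) = 10, φ(ψ(5)) = φ(3) = 6, φ(ψ(6)) = φ(2) = 7, φ(ψ(7)) = φ(4) = 5, φ(ψ(8)) = φ(8) = 2, φ(ψ(9)) = φ(9) = 8, φ(ψ(10)) = φ(6) = 3.
Hence φ ∘ ψ = [1 9 4 10 6 7 5 2 8 3].

1 9 4 10 6 7 5 2 8 3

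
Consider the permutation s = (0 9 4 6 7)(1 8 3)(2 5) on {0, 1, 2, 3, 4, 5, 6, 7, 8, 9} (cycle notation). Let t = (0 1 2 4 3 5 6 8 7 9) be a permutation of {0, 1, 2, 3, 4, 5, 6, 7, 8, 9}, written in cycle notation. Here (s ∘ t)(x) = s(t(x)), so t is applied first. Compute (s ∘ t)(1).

5

t(1) = 2, then s(2) = 5; composing gives (s ∘ t)(1) = 5.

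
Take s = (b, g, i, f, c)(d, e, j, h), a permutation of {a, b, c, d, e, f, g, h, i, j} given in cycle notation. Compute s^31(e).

e lies in the 4-cycle (d, e, j, h).
Since the cycle has length 4, s^31 acts on it the same as s^3 (31 mod 4 = 3).
Advancing 3 steps from e: e → j → h → d.

d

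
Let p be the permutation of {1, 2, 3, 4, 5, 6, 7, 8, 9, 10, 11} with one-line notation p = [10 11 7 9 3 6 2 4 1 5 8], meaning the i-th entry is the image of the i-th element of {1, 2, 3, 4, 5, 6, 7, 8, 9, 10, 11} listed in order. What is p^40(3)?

Tracing 3 → 7 → … returns to 3 after 10 steps, so 3 lies in a 10-cycle (1, 10, 5, 3, 7, 2, 11, 8, 4, 9).
On a 10-cycle, p^10 is the identity, so p^40 = p^0 there (40 ≡ 0 mod 10).
So p^40(3) = 3.

3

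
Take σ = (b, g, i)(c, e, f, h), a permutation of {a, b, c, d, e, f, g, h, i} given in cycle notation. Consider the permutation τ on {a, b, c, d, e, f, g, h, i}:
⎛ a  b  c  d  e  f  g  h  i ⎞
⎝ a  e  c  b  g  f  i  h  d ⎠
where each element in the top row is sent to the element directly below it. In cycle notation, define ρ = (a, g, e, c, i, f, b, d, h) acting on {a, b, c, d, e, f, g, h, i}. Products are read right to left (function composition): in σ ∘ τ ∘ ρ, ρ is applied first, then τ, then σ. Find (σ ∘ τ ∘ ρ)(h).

a

(σ ∘ τ ∘ ρ)(h) = σ(τ(ρ(h))). ρ(h) = a, then τ(a) = a, then σ(a) = a, so the result is a.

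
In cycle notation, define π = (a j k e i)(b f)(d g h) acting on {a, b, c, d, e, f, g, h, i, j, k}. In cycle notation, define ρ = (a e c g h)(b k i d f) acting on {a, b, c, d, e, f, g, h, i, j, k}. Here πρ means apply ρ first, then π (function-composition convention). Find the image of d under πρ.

First apply ρ: ρ(d) = f, then π(f) = b. Thus (πρ)(d) = b.

b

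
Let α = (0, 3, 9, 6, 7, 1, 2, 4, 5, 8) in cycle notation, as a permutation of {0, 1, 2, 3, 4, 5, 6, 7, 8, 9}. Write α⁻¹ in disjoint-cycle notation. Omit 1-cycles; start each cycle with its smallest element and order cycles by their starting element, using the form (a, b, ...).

(0, 8, 5, 4, 2, 1, 7, 6, 9, 3)

The inverse reverses each cycle.
After reversing and putting each cycle's least element first, α⁻¹ = (0, 8, 5, 4, 2, 1, 7, 6, 9, 3).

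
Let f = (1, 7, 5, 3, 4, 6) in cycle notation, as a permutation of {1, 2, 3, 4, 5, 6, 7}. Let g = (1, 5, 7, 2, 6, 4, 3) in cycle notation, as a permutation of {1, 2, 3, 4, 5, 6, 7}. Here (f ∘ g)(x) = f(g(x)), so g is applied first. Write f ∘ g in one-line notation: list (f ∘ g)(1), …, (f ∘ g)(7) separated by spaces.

3 1 7 4 5 6 2

Chase each element through g then f: 1 → 5 → 3; 2 → 6 → 1; 3 → 1 → 7; 4 → 3 → 4; 5 → 7 → 5; 6 → 4 → 6; 7 → 2 → 2.
Collecting the images, f ∘ g = [3 1 7 4 5 6 2].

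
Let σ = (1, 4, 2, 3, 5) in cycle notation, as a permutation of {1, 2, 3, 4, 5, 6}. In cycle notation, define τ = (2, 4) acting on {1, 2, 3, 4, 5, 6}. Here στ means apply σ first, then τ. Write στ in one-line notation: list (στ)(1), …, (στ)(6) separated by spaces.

2 3 5 4 1 6

(στ)(x) = τ(σ(x)). Computing each image: τ(σ(1)) = τ(4) = 2, τ(σ(2)) = τ(3) = 3, τ(σ(3)) = τ(5) = 5, τ(σ(4)) = τ(2) = 4, τ(σ(5)) = τ(1) = 1, τ(σ(6)) = τ(6) = 6.
Hence στ = [2 3 5 4 1 6].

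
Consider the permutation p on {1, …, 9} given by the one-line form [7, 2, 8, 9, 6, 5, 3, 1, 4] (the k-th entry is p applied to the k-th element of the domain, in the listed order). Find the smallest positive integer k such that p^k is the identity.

4

Decomposing into disjoint cycles gives cycle lengths 4, 2, 2, 1.
The order of p is the least common multiple of its cycle lengths: lcm(4, 2, 2) = 4.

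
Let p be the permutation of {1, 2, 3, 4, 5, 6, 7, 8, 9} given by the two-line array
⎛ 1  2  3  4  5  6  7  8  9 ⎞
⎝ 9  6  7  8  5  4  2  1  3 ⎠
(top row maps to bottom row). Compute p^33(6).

4

Tracing 6 → 4 → … returns to 6 after 8 steps, so 6 lies in an 8-cycle (1, 9, 3, 7, 2, 6, 4, 8).
Since the cycle has length 8, p^33 acts on it the same as p^1 (33 mod 8 = 1).
Advancing 1 step from 6: 6 → 4.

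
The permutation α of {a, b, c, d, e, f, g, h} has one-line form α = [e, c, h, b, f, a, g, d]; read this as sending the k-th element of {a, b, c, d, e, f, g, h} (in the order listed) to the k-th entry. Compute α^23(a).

f

Tracing a → e → … returns to a after 3 steps, so a lies in a 3-cycle (a, e, f).
On a 3-cycle, α^3 is the identity, so α^23 = α^2 there (23 ≡ 2 mod 3).
Advancing 2 steps from a: a → e → f.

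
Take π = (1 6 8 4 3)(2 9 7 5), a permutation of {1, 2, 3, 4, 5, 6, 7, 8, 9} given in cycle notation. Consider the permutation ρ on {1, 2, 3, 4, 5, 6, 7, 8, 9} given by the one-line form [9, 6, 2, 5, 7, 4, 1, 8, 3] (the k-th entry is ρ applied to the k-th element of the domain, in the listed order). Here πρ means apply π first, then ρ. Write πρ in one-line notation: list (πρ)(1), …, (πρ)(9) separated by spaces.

(πρ)(x) = ρ(π(x)). Computing each image: ρ(π(1)) = ρ(6) = 4, ρ(π(2)) = ρ(9) = 3, ρ(π(3)) = ρ(1) = 9, ρ(π(4)) = ρ(3) = 2, ρ(π(5)) = ρ(2) = 6, ρ(π(6)) = ρ(8) = 8, ρ(π(7)) = ρ(5) = 7, ρ(π(8)) = ρ(4) = 5, ρ(π(9)) = ρ(7) = 1.
Hence πρ = [4 3 9 2 6 8 7 5 1].

4 3 9 2 6 8 7 5 1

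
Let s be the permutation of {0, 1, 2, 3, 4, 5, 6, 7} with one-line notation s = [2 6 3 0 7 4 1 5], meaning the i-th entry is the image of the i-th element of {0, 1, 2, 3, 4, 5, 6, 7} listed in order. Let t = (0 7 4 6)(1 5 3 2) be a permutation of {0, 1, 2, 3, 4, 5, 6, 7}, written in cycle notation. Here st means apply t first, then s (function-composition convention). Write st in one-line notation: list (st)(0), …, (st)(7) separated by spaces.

(st)(x) = s(t(x)). Computing each image: s(t(0)) = s(7) = 5, s(t(1)) = s(5) = 4, s(t(2)) = s(1) = 6, s(t(3)) = s(2) = 3, s(t(4)) = s(6) = 1, s(t(5)) = s(3) = 0, s(t(6)) = s(0) = 2, s(t(7)) = s(4) = 7.
Hence st = [5 4 6 3 1 0 2 7].

5 4 6 3 1 0 2 7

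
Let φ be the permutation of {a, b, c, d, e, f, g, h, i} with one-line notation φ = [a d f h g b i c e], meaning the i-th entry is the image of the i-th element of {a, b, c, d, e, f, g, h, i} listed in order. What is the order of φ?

Decomposing into disjoint cycles gives cycle lengths 5, 3, 1.
Since disjoint cycles commute, ord(φ) = lcm(5, 3) = 15.

15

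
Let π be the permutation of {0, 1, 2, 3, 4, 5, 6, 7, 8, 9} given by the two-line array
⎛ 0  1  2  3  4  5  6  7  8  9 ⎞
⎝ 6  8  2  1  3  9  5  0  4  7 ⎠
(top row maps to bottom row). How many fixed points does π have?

The fixed points (elements with π(x) = x) are {2}, so there is 1.

1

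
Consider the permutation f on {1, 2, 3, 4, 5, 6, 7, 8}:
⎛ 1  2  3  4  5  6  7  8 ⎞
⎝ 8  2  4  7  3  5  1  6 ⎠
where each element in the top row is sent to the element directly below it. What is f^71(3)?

Tracing 3 → 4 → … returns to 3 after 7 steps, so 3 lies in a 7-cycle (1 8 6 5 3 4 7).
Powers repeat with period 7 on this cycle, and 71 mod 7 = 1, so f^71(3) = f^1(3).
Advancing 1 step from 3: 3 → 4.

4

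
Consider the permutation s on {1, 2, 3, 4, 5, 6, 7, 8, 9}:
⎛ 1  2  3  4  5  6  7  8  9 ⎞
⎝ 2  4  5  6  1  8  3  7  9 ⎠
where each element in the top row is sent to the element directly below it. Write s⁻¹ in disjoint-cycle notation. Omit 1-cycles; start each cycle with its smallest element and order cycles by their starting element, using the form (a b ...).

(1 5 3 7 8 6 4 2)

The cycle decomposition of s is (1 2 4 6 8 7 3 5).
The inverse reverses every cycle; in canonical form, s⁻¹ = (1 5 3 7 8 6 4 2).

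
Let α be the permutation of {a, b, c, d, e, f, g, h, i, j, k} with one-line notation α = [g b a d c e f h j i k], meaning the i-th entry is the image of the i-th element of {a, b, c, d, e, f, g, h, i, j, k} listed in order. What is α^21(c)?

a

Tracing c → a → … returns to c after 5 steps, so c lies in a 5-cycle (a g f e c).
Since the cycle has length 5, α^21 acts on it the same as α^1 (21 mod 5 = 1).
Stepping 1 place around the cycle: c → a.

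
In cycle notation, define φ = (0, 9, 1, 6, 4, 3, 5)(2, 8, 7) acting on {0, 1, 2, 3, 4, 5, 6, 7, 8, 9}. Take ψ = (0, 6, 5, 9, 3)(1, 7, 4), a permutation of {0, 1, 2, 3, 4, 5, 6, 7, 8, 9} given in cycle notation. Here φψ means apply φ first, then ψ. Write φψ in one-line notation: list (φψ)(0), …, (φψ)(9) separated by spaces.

(φψ)(x) = ψ(φ(x)). Computing each image: ψ(φ(0)) = ψ(9) = 3, ψ(φ(1)) = ψ(6) = 5, ψ(φ(2)) = ψ(8) = 8, ψ(φ(3)) = ψ(5) = 9, ψ(φ(4)) = ψ(3) = 0, ψ(φ(5)) = ψ(0) = 6, ψ(φ(6)) = ψ(4) = 1, ψ(φ(7)) = ψ(2) = 2, ψ(φ(8)) = ψ(7) = 4, ψ(φ(9)) = ψ(1) = 7.
Hence φψ = [3 5 8 9 0 6 1 2 4 7].

3 5 8 9 0 6 1 2 4 7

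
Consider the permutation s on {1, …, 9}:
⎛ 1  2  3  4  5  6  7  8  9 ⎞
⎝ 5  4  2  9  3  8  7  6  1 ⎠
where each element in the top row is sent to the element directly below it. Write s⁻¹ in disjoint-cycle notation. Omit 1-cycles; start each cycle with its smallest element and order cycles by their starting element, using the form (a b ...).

(1 9 4 2 3 5)(6 8)

The cycle decomposition of s is (1 5 3 2 4 9)(6 8).
Reversing each cycle (and rotating so the smallest element leads) gives s⁻¹ = (1 9 4 2 3 5)(6 8).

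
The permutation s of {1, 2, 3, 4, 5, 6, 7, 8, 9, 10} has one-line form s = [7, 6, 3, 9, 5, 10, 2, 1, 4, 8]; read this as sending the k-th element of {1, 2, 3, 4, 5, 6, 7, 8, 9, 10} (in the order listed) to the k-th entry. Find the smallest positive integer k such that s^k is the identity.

6

Writing s as disjoint cycles, the cycle lengths are 6, 2, 1, 1.
The order of s is the least common multiple of its cycle lengths: lcm(6, 2) = 6.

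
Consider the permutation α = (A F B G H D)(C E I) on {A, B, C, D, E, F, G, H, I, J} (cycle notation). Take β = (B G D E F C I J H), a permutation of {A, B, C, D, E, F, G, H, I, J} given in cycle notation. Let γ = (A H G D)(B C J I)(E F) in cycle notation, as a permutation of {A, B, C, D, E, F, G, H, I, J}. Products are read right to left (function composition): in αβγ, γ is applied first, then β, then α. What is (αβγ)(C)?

(αβγ)(C) = α(β(γ(C))). γ(C) = J, then β(J) = H, then α(H) = D, so the result is D.

D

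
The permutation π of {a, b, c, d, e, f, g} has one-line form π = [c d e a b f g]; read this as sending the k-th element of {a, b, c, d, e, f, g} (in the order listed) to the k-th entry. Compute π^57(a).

e

Tracing a → c → … returns to a after 5 steps, so a lies in a 5-cycle (a, c, e, b, d).
On a 5-cycle, π^5 is the identity, so π^57 = π^2 there (57 ≡ 2 mod 5).
Stepping 2 places around the cycle: a → c → e.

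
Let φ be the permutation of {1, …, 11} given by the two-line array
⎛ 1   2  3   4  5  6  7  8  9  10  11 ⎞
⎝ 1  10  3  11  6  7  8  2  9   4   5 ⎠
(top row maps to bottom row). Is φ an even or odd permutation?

In disjoint-cycle form the cycle lengths are 8, 1, 1, 1.
A cycle is odd iff its length is even; φ has 1 even-length cycle, so sgn(φ) = (−1)^1 and φ is odd.

odd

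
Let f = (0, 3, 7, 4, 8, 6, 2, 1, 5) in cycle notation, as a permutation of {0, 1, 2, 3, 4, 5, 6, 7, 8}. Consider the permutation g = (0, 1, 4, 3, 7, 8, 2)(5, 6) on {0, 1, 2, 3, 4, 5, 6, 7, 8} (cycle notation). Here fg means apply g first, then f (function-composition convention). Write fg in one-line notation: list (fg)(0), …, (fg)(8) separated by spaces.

5 8 3 4 7 2 0 6 1

(fg)(x) = f(g(x)). Computing each image: f(g(0)) = f(1) = 5, f(g(1)) = f(4) = 8, f(g(2)) = f(0) = 3, f(g(3)) = f(7) = 4, f(g(4)) = f(3) = 7, f(g(5)) = f(6) = 2, f(g(6)) = f(5) = 0, f(g(7)) = f(8) = 6, f(g(8)) = f(2) = 1.
Hence fg = [5 8 3 4 7 2 0 6 1].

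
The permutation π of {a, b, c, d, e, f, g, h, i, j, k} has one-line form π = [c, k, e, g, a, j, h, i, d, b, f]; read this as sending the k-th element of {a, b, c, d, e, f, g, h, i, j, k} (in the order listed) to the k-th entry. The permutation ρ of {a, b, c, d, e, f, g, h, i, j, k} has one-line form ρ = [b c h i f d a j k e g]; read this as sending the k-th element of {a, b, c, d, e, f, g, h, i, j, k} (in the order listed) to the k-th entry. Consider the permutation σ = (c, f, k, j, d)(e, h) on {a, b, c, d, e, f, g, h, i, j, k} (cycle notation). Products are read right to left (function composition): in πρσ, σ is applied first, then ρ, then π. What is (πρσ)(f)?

h

(πρσ)(f) = π(ρ(σ(f))). σ(f) = k, then ρ(k) = g, then π(g) = h, so the result is h.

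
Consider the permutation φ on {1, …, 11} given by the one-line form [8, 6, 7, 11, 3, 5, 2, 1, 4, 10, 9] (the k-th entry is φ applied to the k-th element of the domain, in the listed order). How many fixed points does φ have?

The fixed points (elements with φ(x) = x) are {10}, so there is 1.

1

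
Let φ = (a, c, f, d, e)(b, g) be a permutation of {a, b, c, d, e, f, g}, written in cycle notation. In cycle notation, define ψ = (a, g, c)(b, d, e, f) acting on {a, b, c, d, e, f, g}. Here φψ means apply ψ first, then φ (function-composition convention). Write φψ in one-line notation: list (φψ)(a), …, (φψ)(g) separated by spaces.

Chase each element through ψ then φ: a → g → b; b → d → e; c → a → c; d → e → a; e → f → d; f → b → g; g → c → f.
So φψ in one-line form is b e c a d g f.

b e c a d g f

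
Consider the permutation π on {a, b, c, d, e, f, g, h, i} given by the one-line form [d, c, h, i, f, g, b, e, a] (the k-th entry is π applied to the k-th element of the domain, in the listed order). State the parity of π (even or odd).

In disjoint-cycle form the cycle lengths are 6, 3.
A cycle is odd iff its length is even; π has 1 even-length cycle, so sgn(π) = (−1)^1 and π is odd.

odd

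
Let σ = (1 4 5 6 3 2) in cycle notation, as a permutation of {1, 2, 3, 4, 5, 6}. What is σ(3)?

2

Within (1 4 5 6 3 2), 3 ↦ 2.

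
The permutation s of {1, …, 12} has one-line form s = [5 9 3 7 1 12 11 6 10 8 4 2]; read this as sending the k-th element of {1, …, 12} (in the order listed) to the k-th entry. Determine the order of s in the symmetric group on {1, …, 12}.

6

The disjoint-cycle form of s has cycle lengths 6, 3, 2, 1.
The order is lcm(6, 3, 2) = 6.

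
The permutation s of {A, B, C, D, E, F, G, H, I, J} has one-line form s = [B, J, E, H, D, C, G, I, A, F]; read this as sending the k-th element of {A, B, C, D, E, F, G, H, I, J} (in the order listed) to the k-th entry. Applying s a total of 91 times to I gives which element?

Tracing I → A → … returns to I after 9 steps, so I lies in a 9-cycle (A B J F C E D H I).
Since the cycle has length 9, s^91 acts on it the same as s^1 (91 mod 9 = 1).
Advancing 1 step from I: I → A.

A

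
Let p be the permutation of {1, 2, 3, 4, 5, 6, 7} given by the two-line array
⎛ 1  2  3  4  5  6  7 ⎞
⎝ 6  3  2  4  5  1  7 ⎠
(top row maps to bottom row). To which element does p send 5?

5

The entry below 5 in the array is 5, so p(5) = 5.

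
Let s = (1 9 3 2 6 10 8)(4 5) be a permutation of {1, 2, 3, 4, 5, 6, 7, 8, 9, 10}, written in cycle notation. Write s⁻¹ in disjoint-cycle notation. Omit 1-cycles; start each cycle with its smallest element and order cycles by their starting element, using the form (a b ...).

(1 8 10 6 2 3 9)(4 5)

If s sends a → b within a cycle, s⁻¹ sends b → a; equivalently, reverse each cycle.
After reversing and putting each cycle's least element first, s⁻¹ = (1 8 10 6 2 3 9)(4 5).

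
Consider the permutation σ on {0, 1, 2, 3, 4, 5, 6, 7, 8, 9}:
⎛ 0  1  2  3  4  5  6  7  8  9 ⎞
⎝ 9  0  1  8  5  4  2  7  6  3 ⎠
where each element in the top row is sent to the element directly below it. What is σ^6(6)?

Tracing 6 → 2 → … returns to 6 after 7 steps, so 6 lies in a 7-cycle (0, 9, 3, 8, 6, 2, 1).
Stepping 6 places around the cycle: 6 → 2 → 1 → 0 → 9 → 3 → 8.

8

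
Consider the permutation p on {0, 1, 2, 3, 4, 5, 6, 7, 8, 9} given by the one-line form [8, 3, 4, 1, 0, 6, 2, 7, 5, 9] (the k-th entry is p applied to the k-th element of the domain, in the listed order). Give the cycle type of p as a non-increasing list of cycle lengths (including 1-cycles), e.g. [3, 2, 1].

The disjoint cycles are (0, 8, 5, 6, 2, 4)(1, 3)(7)(9), with lengths 6, 2, 1, 1 in non-increasing order.

[6, 2, 1, 1]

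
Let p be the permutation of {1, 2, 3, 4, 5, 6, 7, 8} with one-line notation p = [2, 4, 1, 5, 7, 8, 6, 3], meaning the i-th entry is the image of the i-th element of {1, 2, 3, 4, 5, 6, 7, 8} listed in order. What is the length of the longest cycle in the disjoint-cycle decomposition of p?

8

Decomposing into disjoint cycles gives (1, 2, 4, 5, 7, 6, 8, 3); the longest has length 8.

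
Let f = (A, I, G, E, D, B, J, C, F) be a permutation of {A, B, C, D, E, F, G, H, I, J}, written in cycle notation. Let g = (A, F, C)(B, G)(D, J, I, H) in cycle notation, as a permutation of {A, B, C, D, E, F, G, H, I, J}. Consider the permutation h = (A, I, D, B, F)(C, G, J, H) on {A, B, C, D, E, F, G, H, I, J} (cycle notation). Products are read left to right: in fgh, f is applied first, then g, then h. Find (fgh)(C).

G

(fgh)(C) = h(g(f(C))). f(C) = F, then g(F) = C, then h(C) = G, so the result is G.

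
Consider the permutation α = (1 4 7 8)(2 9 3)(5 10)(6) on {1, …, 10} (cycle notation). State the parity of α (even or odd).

The cycle lengths are 4, 3, 2, 1.
A cycle is odd iff its length is even; α has 2 even-length cycles, so sgn(α) = (−1)^2 and α is even.

even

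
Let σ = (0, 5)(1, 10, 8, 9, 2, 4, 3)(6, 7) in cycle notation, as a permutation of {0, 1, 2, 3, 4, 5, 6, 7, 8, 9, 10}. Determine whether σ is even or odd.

even

The cycle lengths are 7, 2, 2.
A cycle of length ℓ contributes ℓ−1 transpositions, so σ is a product of 6 + 1 + 1 = 8 transpositions — even.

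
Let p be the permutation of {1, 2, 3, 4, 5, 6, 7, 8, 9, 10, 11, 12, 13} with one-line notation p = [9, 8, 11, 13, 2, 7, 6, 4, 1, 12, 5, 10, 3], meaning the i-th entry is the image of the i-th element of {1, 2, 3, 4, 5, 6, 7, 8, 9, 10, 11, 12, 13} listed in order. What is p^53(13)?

Tracing 13 → 3 → … returns to 13 after 7 steps, so 13 lies in a 7-cycle (2, 8, 4, 13, 3, 11, 5).
Powers repeat with period 7 on this cycle, and 53 mod 7 = 4, so p^53(13) = p^4(13).
Advancing 4 steps from 13: 13 → 3 → 11 → 5 → 2.

2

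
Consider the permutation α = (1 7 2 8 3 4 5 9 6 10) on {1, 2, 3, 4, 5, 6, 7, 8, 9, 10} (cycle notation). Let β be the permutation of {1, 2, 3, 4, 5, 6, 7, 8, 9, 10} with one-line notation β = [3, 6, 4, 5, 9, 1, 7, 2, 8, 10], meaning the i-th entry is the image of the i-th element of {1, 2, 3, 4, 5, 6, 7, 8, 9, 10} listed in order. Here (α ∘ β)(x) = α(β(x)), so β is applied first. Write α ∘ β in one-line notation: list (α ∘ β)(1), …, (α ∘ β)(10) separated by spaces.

4 10 5 9 6 7 2 8 3 1

For each element, apply β then α: 1 → 3 → 4; 2 → 6 → 10; 3 → 4 → 5; 4 → 5 → 9; 5 → 9 → 6; 6 → 1 → 7; 7 → 7 → 2; 8 → 2 → 8; 9 → 8 → 3; 10 → 10 → 1.
So α ∘ β in one-line form is 4 10 5 9 6 7 2 8 3 1.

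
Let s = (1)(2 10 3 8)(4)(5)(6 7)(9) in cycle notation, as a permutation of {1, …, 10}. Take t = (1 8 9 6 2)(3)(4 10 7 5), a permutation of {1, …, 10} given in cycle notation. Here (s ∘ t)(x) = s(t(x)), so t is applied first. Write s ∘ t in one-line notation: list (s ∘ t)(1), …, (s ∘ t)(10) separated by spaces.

(s ∘ t)(x) = s(t(x)). Computing each image: s(t(1)) = s(8) = 2, s(t(2)) = s(1) = 1, s(t(3)) = s(3) = 8, s(t(4)) = s(10) = 3, s(t(5)) = s(4) = 4, s(t(6)) = s(2) = 10, s(t(7)) = s(5) = 5, s(t(8)) = s(9) = 9, s(t(9)) = s(6) = 7, s(t(10)) = s(7) = 6.
Hence s ∘ t = [2 1 8 3 4 10 5 9 7 6].

2 1 8 3 4 10 5 9 7 6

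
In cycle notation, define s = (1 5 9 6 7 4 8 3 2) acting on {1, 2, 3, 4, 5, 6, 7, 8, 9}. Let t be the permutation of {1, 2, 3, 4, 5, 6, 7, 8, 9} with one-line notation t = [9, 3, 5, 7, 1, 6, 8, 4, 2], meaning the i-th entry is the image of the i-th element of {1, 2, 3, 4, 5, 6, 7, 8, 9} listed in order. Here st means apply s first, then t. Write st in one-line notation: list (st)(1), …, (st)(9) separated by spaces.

1 9 3 4 2 8 7 5 6

Chase each element through s then t: 1 → 5 → 1; 2 → 1 → 9; 3 → 2 → 3; 4 → 8 → 4; 5 → 9 → 2; 6 → 7 → 8; 7 → 4 → 7; 8 → 3 → 5; 9 → 6 → 6.
Collecting the images, st = [1 9 3 4 2 8 7 5 6].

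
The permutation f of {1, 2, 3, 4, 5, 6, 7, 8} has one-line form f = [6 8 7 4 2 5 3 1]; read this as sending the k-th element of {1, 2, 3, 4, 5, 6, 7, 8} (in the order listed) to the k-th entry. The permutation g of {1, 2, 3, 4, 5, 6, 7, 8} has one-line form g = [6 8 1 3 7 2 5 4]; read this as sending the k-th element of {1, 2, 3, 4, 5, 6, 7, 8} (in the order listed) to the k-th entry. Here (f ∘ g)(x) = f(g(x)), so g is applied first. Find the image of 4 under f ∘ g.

First apply g: g(4) = 3, then f(3) = 7. Thus (f ∘ g)(4) = 7.

7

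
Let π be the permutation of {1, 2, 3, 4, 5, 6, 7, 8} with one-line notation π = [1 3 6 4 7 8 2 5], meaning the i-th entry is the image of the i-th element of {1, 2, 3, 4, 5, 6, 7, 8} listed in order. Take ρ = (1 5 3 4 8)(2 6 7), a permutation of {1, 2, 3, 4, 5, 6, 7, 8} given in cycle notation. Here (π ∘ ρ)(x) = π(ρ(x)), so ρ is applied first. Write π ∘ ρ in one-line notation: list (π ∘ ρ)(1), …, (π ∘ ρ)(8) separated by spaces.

For each element, apply ρ then π: 1 → 5 → 7; 2 → 6 → 8; 3 → 4 → 4; 4 → 8 → 5; 5 → 3 → 6; 6 → 7 → 2; 7 → 2 → 3; 8 → 1 → 1.
Collecting the images, π ∘ ρ = [7 8 4 5 6 2 3 1].

7 8 4 5 6 2 3 1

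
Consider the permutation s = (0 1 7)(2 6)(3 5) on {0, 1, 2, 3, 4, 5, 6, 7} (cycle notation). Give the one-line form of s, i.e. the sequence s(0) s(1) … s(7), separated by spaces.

Each element maps to the next entry in its cycle (wrapping to the front): 0↦1, 1↦7, 2↦6, 3↦5, 4↦4, 5↦3, 6↦2, 7↦0.
So the one-line form is 1 7 6 5 4 3 2 0.

1 7 6 5 4 3 2 0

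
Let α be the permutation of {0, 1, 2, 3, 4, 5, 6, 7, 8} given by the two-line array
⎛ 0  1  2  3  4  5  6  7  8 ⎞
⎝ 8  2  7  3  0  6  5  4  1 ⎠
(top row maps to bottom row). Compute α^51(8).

Tracing 8 → 1 → … returns to 8 after 6 steps, so 8 lies in a 6-cycle (0, 8, 1, 2, 7, 4).
On a 6-cycle, α^6 is the identity, so α^51 = α^3 there (51 ≡ 3 mod 6).
Advancing 3 steps from 8: 8 → 1 → 2 → 7.

7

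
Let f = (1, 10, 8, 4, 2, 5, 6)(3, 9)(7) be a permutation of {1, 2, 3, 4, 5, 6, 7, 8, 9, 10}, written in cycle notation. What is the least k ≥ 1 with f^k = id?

14

The disjoint cycles have lengths 7, 2, 1.
Since disjoint cycles commute, ord(f) = lcm(7, 2) = 14.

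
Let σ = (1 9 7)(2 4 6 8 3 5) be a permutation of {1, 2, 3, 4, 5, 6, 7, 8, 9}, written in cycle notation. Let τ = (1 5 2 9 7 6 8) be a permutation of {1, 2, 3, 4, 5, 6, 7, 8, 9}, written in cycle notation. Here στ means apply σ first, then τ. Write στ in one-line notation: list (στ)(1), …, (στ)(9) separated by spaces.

7 4 2 8 9 1 5 3 6

Chase each element through σ then τ: 1 → 9 → 7; 2 → 4 → 4; 3 → 5 → 2; 4 → 6 → 8; 5 → 2 → 9; 6 → 8 → 1; 7 → 1 → 5; 8 → 3 → 3; 9 → 7 → 6.
So στ in one-line form is 7 4 2 8 9 1 5 3 6.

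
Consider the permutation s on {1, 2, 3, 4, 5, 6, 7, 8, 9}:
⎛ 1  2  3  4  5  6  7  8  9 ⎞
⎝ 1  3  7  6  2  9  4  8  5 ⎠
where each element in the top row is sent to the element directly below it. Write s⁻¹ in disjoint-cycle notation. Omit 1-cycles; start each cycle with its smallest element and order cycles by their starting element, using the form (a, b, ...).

First write s in disjoint cycles: (2, 3, 7, 4, 6, 9, 5).
Reversing each cycle (and rotating so the smallest element leads) gives s⁻¹ = (2, 5, 9, 6, 4, 7, 3).

(2, 5, 9, 6, 4, 7, 3)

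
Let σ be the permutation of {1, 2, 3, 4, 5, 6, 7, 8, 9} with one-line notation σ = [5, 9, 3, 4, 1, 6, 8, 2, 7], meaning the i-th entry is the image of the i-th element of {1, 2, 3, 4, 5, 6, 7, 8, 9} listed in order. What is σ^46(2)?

Tracing 2 → 9 → … returns to 2 after 4 steps, so 2 lies in a 4-cycle (2 9 7 8).
Powers repeat with period 4 on this cycle, and 46 mod 4 = 2, so σ^46(2) = σ^2(2).
Advancing 2 steps from 2: 2 → 9 → 7.

7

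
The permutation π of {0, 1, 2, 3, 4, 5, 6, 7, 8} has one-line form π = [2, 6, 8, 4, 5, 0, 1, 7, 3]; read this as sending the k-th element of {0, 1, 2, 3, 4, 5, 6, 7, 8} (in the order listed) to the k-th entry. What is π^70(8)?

Tracing 8 → 3 → … returns to 8 after 6 steps, so 8 lies in a 6-cycle (0, 2, 8, 3, 4, 5).
Powers repeat with period 6 on this cycle, and 70 mod 6 = 4, so π^70(8) = π^4(8).
Advancing 4 steps from 8: 8 → 3 → 4 → 5 → 0.

0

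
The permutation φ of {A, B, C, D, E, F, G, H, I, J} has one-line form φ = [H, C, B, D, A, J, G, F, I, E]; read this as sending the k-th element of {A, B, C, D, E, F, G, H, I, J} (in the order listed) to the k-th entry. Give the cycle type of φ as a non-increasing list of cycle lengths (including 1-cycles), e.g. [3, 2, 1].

[5, 2, 1, 1, 1]

The disjoint cycles are (A H F J E)(B C)(D)(G)(I), with lengths 5, 2, 1, 1, 1 in non-increasing order.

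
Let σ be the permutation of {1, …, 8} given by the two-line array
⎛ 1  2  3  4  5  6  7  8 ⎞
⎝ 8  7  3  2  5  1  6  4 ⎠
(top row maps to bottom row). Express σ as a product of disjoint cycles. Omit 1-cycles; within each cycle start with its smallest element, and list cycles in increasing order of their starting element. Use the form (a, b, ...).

(1, 8, 4, 2, 7, 6)

Iterating σ from 1 gives 1 → 8 → 4 → 2 → 7 → 6 → 1; that is the 6-cycle (1, 8, 4, 2, 7, 6).
Continuing from each remaining unvisited element yields (1, 8, 4, 2, 7, 6).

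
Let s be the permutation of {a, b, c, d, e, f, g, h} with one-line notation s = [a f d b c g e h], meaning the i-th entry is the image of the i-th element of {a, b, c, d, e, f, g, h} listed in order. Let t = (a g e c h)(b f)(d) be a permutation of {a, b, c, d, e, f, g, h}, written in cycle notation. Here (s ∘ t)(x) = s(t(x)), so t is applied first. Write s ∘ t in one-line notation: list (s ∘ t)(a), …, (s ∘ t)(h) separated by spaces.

(s ∘ t)(x) = s(t(x)). Computing each image: s(t(a)) = s(g) = e, s(t(b)) = s(f) = g, s(t(c)) = s(h) = h, s(t(d)) = s(d) = b, s(t(e)) = s(c) = d, s(t(f)) = s(b) = f, s(t(g)) = s(e) = c, s(t(h)) = s(a) = a.
Hence s ∘ t = [e g h b d f c a].

e g h b d f c a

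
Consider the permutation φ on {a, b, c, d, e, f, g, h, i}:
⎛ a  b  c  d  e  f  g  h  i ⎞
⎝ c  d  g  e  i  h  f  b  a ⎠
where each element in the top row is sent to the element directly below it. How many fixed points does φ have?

No element satisfies φ(x) = x, so there are 0 fixed points.

0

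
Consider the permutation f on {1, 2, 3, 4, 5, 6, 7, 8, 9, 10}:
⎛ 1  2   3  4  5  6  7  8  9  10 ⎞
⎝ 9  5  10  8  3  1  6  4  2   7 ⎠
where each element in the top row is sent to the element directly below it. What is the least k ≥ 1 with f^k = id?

8

The disjoint-cycle form of f has cycle lengths 8, 2.
The order of f is the least common multiple of its cycle lengths: lcm(8, 2) = 8.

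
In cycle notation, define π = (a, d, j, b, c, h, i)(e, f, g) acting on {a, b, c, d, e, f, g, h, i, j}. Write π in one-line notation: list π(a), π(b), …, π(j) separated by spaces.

d c h j f g e i a b

Reading each image from the cycles: a→d, b→c, c→h, d→j, e→f, f→g, g→e, h→i, i→a, j→b.
Listing these in domain order gives d c h j f g e i a b.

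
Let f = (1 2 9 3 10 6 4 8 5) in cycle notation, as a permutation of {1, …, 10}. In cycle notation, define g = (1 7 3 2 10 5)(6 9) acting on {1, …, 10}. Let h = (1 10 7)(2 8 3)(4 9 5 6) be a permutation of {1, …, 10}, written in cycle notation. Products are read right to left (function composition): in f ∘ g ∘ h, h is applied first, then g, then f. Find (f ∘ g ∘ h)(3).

(f ∘ g ∘ h)(3) = f(g(h(3))). h(3) = 2, then g(2) = 10, then f(10) = 6, so the result is 6.

6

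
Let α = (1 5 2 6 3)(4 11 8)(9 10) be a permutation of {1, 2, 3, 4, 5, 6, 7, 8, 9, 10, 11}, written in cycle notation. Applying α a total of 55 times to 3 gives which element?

3

3 lies in the 5-cycle (1 5 2 6 3).
Since the cycle has length 5, α^55 acts on it the same as α^0 (55 mod 5 = 0).
So α^55(3) = 3.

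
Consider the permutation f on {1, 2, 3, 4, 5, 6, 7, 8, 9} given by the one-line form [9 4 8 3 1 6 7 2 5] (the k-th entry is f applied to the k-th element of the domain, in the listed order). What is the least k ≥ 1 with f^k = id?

12

Decomposing into disjoint cycles gives cycle lengths 4, 3, 1, 1.
Since disjoint cycles commute, ord(f) = lcm(4, 3) = 12.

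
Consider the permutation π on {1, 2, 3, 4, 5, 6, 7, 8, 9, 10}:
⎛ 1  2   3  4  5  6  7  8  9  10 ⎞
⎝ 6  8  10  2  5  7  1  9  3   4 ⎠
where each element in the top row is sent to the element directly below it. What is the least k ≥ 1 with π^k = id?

Writing π as disjoint cycles, the cycle lengths are 6, 3, 1.
The order of π is the least common multiple of its cycle lengths: lcm(6, 3) = 6.

6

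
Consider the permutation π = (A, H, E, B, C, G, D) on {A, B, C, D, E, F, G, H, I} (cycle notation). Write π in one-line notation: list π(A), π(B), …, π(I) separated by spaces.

H C G A B F D E I

Each element maps to the next entry in its cycle (wrapping to the front): A→H, B→C, C→G, D→A, E→B, F→F, G→D, H→E, I→I.
Listing these in domain order gives H C G A B F D E I.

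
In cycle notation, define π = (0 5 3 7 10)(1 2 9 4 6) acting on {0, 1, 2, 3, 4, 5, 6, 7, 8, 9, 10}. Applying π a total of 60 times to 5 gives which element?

5

5 lies in the 5-cycle (0 5 3 7 10).
On a 5-cycle, π^5 is the identity, so π^60 = π^0 there (60 ≡ 0 mod 5).
So π^60(5) = 5.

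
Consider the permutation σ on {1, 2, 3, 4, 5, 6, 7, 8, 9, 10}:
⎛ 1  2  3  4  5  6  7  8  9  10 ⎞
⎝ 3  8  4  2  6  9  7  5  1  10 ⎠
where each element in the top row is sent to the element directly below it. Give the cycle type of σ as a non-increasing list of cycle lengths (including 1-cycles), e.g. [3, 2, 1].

The disjoint cycles are (1, 3, 4, 2, 8, 5, 6, 9)(7)(10), with lengths 8, 1, 1 in non-increasing order.

[8, 1, 1]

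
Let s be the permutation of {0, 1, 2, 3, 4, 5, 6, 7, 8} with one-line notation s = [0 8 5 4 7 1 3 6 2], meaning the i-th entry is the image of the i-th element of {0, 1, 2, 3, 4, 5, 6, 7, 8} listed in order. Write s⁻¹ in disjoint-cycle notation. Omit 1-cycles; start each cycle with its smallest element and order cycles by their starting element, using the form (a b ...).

(1 5 2 8)(3 6 7 4)

First write s in disjoint cycles: (1 8 2 5)(3 4 7 6).
Reversing each cycle (and rotating so the smallest element leads) gives s⁻¹ = (1 5 2 8)(3 6 7 4).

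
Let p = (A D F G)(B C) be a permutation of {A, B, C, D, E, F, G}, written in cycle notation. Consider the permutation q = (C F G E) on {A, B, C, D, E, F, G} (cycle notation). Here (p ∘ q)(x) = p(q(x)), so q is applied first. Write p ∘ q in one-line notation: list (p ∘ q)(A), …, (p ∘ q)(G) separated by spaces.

D C G F B A E

(p ∘ q)(x) = p(q(x)). Computing each image: p(q(A)) = p(A) = D, p(q(B)) = p(B) = C, p(q(C)) = p(F) = G, p(q(D)) = p(D) = F, p(q(E)) = p(C) = B, p(q(F)) = p(G) = A, p(q(G)) = p(E) = E.
Hence p ∘ q = [D C G F B A E].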